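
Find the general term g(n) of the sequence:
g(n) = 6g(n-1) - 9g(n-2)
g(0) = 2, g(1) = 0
Characteristic equation: x² - 6x + 9 = 0, which is (x - (3))².
Repeated root r = 3.
General solution: g(n) = (A + Bn)·(3)^n.
From g(0) = 2: A = 2.
From g(1) = 0: (A + B)·(3) = 0 ⇒ B = -2.
So g(n) = \left(2 - 2 n\right) \cdot (3)^n.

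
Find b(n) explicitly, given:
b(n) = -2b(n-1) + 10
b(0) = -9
First-order linear non-homogeneous.
Homogeneous solution: b_h(n) = A·(-2)^n.
Try constant particular solution b_p = K: K = -2K + 10 ⇒ K = \frac{10}{3}.
General: b(n) = A·(-2)^n + \frac{10}{3}.
Apply b(0) = -9: A + \frac{10}{3} = -9 ⇒ A = - \frac{37}{3}.
So b(n) = \frac{10}{3} - \frac{37 \left(-2\right)^{n}}{3}.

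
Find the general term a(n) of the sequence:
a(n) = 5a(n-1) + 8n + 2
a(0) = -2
First-order linear with linear forcing.
Homogeneous solution: a_h(n) = A·(5)^n.
Try particular a_p(n) = pn + q. Substituting:
  pn + q = 5(p(n-1) + q) + 8n + 2.
Matching the n-coefficient: p = 5p + 8 ⇒ p = -2.
Matching constants: q = -5p + 5q + 2 ⇒ q = -3.
General: a(n) = A·(5)^n - 2 n - 3.
Apply a(0) = -2: A - 3 = -2 ⇒ A = 1.
So a(n) = 5^{n} - 2 n - 3.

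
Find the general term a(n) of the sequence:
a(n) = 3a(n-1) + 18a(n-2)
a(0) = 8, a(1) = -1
Characteristic equation: x² - 3x - 18 = 0, which factors as (x - (-3))(x - (6)) = 0.
Roots r₁ = -3, r₂ = 6 (distinct).
General solution: a(n) = A·(-3)^n + B·(6)^n.
From a(0) = 8: A + B = 8.
From a(1) = -1: -3A + 6B = -1.
Solving: A = \frac{49}{9}, B = \frac{23}{9}.
So a(n) = \frac{49 \left(-3\right)^{n}}{9} + \frac{23 \cdot 6^{n}}{9}.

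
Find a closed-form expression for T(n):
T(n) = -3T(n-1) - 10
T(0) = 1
First-order linear non-homogeneous.
Homogeneous solution: T_h(n) = A·(-3)^n.
Try constant particular solution T_p = K: K = -3K - 10 ⇒ K = - \frac{5}{2}.
General: T(n) = A·(-3)^n - \frac{5}{2}.
Apply T(0) = 1: A - \frac{5}{2} = 1 ⇒ A = \frac{7}{2}.
So T(n) = \frac{7 \left(-3\right)^{n}}{2} - \frac{5}{2}.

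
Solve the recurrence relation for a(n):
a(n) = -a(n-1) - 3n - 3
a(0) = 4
First-order linear with linear forcing.
Homogeneous solution: a_h(n) = A·(-1)^n.
Try particular a_p(n) = pn + q. Substituting:
  pn + q = -(p(n-1) + q) - 3n - 3.
Matching the n-coefficient: p = -p - 3 ⇒ p = - \frac{3}{2}.
Matching constants: q = p - q - 3 ⇒ q = - \frac{9}{4}.
General: a(n) = A·(-1)^n - \frac{3 n}{2} - \frac{9}{4}.
Apply a(0) = 4: A - \frac{9}{4} = 4 ⇒ A = \frac{25}{4}.
So a(n) = \frac{25 \left(-1\right)^{n}}{4} - \frac{3 n}{2} - \frac{9}{4}.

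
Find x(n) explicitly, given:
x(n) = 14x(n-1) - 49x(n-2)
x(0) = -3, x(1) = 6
Characteristic equation: x² - 14x + 49 = 0, which is (x - (7))².
Repeated root r = 7.
General solution: x(n) = (A + Bn)·(7)^n.
From x(0) = -3: A = -3.
From x(1) = 6: (A + B)·(7) = 6 ⇒ B = \frac{27}{7}.
So x(n) = \left(\frac{27 n}{7} - 3\right) \cdot (7)^n.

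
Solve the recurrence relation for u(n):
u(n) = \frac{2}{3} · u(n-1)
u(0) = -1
Pure geometric recurrence with ratio \frac{2}{3}.
By induction u(n) = u(0) · (\frac{2}{3})^n = - \left(\frac{2}{3}\right)^{n}.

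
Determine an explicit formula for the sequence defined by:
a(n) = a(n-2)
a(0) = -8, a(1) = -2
Characteristic equation: x² - 1 = 0, which factors as (x - (-1))(x - (1)) = 0.
Roots r₁ = -1, r₂ = 1 (distinct).
General solution: a(n) = A·(-1)^n + B·(1)^n.
From a(0) = -8: A + B = -8.
From a(1) = -2: -A + B = -2.
Solving: A = -3, B = -5.
So a(n) = - 3 \left(-1\right)^{n} - 5.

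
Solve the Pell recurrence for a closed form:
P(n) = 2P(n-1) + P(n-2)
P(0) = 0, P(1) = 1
This is the Pell sequence.
Characteristic equation: x² - 2x - 1 = 0; roots r₁ = 1 + \sqrt{2}, r₂ = 1 - \sqrt{2}.
General: P(n) = A·r₁^n + B·r₂^n. Solving with P(0)=0, P(1)=1 gives A = \frac{\sqrt{2}}{4}, B = - \frac{\sqrt{2}}{4}.
So P(n) = \frac{\sqrt{2} \left(- \left(1 - \sqrt{2}\right)^{n} + \left(1 + \sqrt{2}\right)^{n}\right)}{4}.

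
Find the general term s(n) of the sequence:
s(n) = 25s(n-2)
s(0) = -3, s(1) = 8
Characteristic equation: x² - 25 = 0, which factors as (x - (5))(x - (-5)) = 0.
Roots r₁ = 5, r₂ = -5 (distinct).
General solution: s(n) = A·(5)^n + B·(-5)^n.
From s(0) = -3: A + B = -3.
From s(1) = 8: 5A - 5B = 8.
Solving: A = - \frac{7}{10}, B = - \frac{23}{10}.
So s(n) = - \frac{23 \left(-5\right)^{n}}{10} - \frac{7 \cdot 5^{n}}{10}.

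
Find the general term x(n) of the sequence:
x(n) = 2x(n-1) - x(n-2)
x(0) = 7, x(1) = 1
Characteristic equation: x² - 2x + 1 = 0, which is (x - (1))².
Repeated root r = 1.
General solution: x(n) = (A + Bn)·(1)^n.
From x(0) = 7: A = 7.
From x(1) = 1: (A + B)·(1) = 1 ⇒ B = -6.
So x(n) = \left(7 - 6 n\right) \cdot (1)^n.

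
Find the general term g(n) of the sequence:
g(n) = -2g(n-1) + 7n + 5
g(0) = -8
First-order linear with linear forcing.
Homogeneous solution: g_h(n) = A·(-2)^n.
Try particular g_p(n) = pn + q. Substituting:
  pn + q = -2(p(n-1) + q) + 7n + 5.
Matching the n-coefficient: p = -2p + 7 ⇒ p = \frac{7}{3}.
Matching constants: q = 2p - 2q + 5 ⇒ q = \frac{29}{9}.
General: g(n) = A·(-2)^n + \frac{7 n}{3} + \frac{29}{9}.
Apply g(0) = -8: A + \frac{29}{9} = -8 ⇒ A = - \frac{101}{9}.
So g(n) = - \frac{101 \left(-2\right)^{n}}{9} + \frac{7 n}{3} + \frac{29}{9}.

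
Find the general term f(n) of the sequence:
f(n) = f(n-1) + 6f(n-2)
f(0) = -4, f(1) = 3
Characteristic equation: x² - x - 6 = 0, which factors as (x - (-2))(x - (3)) = 0.
Roots r₁ = -2, r₂ = 3 (distinct).
General solution: f(n) = A·(-2)^n + B·(3)^n.
From f(0) = -4: A + B = -4.
From f(1) = 3: -2A + 3B = 3.
Solving: A = -3, B = -1.
So f(n) = - 3 \left(-2\right)^{n} - 3^{n}.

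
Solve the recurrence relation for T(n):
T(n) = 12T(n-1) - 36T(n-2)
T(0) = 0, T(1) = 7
Characteristic equation: x² - 12x + 36 = 0, which is (x - (6))².
Repeated root r = 6.
General solution: T(n) = (A + Bn)·(6)^n.
From T(0) = 0: A = 0.
From T(1) = 7: (A + B)·(6) = 7 ⇒ B = \frac{7}{6}.
So T(n) = \left(\frac{7 n}{6}\right) \cdot (6)^n.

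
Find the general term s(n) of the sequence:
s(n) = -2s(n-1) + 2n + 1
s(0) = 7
First-order linear with linear forcing.
Homogeneous solution: s_h(n) = A·(-2)^n.
Try particular s_p(n) = pn + q. Substituting:
  pn + q = -2(p(n-1) + q) + 2n + 1.
Matching the n-coefficient: p = -2p + 2 ⇒ p = \frac{2}{3}.
Matching constants: q = 2p - 2q + 1 ⇒ q = \frac{7}{9}.
General: s(n) = A·(-2)^n + \frac{2 n}{3} + \frac{7}{9}.
Apply s(0) = 7: A + \frac{7}{9} = 7 ⇒ A = \frac{56}{9}.
So s(n) = \frac{56 \left(-2\right)^{n}}{9} + \frac{2 n}{3} + \frac{7}{9}.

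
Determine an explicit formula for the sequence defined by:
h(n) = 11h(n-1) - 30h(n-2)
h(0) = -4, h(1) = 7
Characteristic equation: x² - 11x + 30 = 0, which factors as (x - (5))(x - (6)) = 0.
Roots r₁ = 5, r₂ = 6 (distinct).
General solution: h(n) = A·(5)^n + B·(6)^n.
From h(0) = -4: A + B = -4.
From h(1) = 7: 5A + 6B = 7.
Solving: A = -31, B = 27.
So h(n) = - 31 \cdot 5^{n} + 27 \cdot 6^{n}.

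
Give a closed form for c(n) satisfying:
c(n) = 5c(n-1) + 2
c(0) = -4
First-order linear non-homogeneous.
Homogeneous solution: c_h(n) = A·(5)^n.
Try constant particular solution c_p = K: K = 5K + 2 ⇒ K = - \frac{1}{2}.
General: c(n) = A·(5)^n - \frac{1}{2}.
Apply c(0) = -4: A - \frac{1}{2} = -4 ⇒ A = - \frac{7}{2}.
So c(n) = - \frac{7 \cdot 5^{n}}{2} - \frac{1}{2}.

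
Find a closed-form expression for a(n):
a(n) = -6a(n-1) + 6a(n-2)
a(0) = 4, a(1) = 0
Characteristic equation: x² + 6x - 6 = 0.
Discriminant Δ = (-6)² + 4·(6) = 60.
Roots r₁,₂ = (-6 ± √60)/2, so r₁ = -3 + \sqrt{15}, r₂ = - \sqrt{15} - 3.
General solution: a(n) = A·r₁^n + B·r₂^n.
From the initial conditions, A + B = 4 and r₁A + r₂B = 0.
Since r₁ - r₂ = √60: A = (0 - (4)r₂)/√60 = \frac{2 \sqrt{15}}{5} + 2, and B = 4 - A = 2 - \frac{2 \sqrt{15}}{5}.
So a(n) = \left(\frac{2 \sqrt{15}}{5} + 2\right)\left(-3 + \sqrt{15}\right)^n + \left(2 - \frac{2 \sqrt{15}}{5}\right)\left(- \sqrt{15} - 3\right)^n.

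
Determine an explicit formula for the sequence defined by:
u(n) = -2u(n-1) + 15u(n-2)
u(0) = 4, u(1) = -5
Characteristic equation: x² + 2x - 15 = 0, which factors as (x - (3))(x - (-5)) = 0.
Roots r₁ = 3, r₂ = -5 (distinct).
General solution: u(n) = A·(3)^n + B·(-5)^n.
From u(0) = 4: A + B = 4.
From u(1) = -5: 3A - 5B = -5.
Solving: A = \frac{15}{8}, B = \frac{17}{8}.
So u(n) = \frac{17 \left(-5\right)^{n}}{8} + \frac{15 \cdot 3^{n}}{8}.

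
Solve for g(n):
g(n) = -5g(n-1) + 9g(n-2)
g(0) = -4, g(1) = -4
Characteristic equation: x² + 5x - 9 = 0.
Discriminant Δ = (-5)² + 4·(9) = 61.
Roots r₁,₂ = (-5 ± √61)/2, so r₁ = - \frac{5}{2} + \frac{\sqrt{61}}{2}, r₂ = - \frac{\sqrt{61}}{2} - \frac{5}{2}.
General solution: g(n) = A·r₁^n + B·r₂^n.
From the initial conditions, A + B = -4 and r₁A + r₂B = -4.
Since r₁ - r₂ = √61: A = (-4 - (-4)r₂)/√61 = -2 - \frac{14 \sqrt{61}}{61}, and B = -4 - A = -2 + \frac{14 \sqrt{61}}{61}.
So g(n) = \left(-2 - \frac{14 \sqrt{61}}{61}\right)\left(- \frac{5}{2} + \frac{\sqrt{61}}{2}\right)^n + \left(-2 + \frac{14 \sqrt{61}}{61}\right)\left(- \frac{\sqrt{61}}{2} - \frac{5}{2}\right)^n.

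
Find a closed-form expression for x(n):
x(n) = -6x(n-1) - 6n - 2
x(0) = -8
First-order linear with linear forcing.
Homogeneous solution: x_h(n) = A·(-6)^n.
Try particular x_p(n) = pn + q. Substituting:
  pn + q = -6(p(n-1) + q) - 6n - 2.
Matching the n-coefficient: p = -6p - 6 ⇒ p = - \frac{6}{7}.
Matching constants: q = 6p - 6q - 2 ⇒ q = - \frac{50}{49}.
General: x(n) = A·(-6)^n - \frac{6 n}{7} - \frac{50}{49}.
Apply x(0) = -8: A - \frac{50}{49} = -8 ⇒ A = - \frac{342}{49}.
So x(n) = - \frac{342 \left(-6\right)^{n}}{49} - \frac{6 n}{7} - \frac{50}{49}.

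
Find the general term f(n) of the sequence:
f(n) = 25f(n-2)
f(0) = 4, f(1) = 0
Characteristic equation: x² - 25 = 0, which factors as (x - (5))(x - (-5)) = 0.
Roots r₁ = 5, r₂ = -5 (distinct).
General solution: f(n) = A·(5)^n + B·(-5)^n.
From f(0) = 4: A + B = 4.
From f(1) = 0: 5A - 5B = 0.
Solving: A = 2, B = 2.
So f(n) = 2 \left(-5\right)^{n} + 2 \cdot 5^{n}.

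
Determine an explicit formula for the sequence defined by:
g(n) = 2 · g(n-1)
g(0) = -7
Pure geometric recurrence with ratio 2.
By induction g(n) = g(0) · (2)^n = - 7 \cdot 2^{n}.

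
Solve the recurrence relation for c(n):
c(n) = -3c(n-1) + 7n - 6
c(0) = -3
First-order linear with linear forcing.
Homogeneous solution: c_h(n) = A·(-3)^n.
Try particular c_p(n) = pn + q. Substituting:
  pn + q = -3(p(n-1) + q) + 7n - 6.
Matching the n-coefficient: p = -3p + 7 ⇒ p = \frac{7}{4}.
Matching constants: q = 3p - 3q - 6 ⇒ q = - \frac{3}{16}.
General: c(n) = A·(-3)^n + \frac{7 n}{4} - \frac{3}{16}.
Apply c(0) = -3: A - \frac{3}{16} = -3 ⇒ A = - \frac{45}{16}.
So c(n) = - \frac{45 \left(-3\right)^{n}}{16} + \frac{7 n}{4} - \frac{3}{16}.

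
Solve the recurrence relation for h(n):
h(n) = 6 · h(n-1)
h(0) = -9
Pure geometric recurrence with ratio 6.
By induction h(n) = h(0) · (6)^n = - 9 \cdot 6^{n}.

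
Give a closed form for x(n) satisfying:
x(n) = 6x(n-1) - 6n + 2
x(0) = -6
First-order linear with linear forcing.
Homogeneous solution: x_h(n) = A·(6)^n.
Try particular x_p(n) = pn + q. Substituting:
  pn + q = 6(p(n-1) + q) - 6n + 2.
Matching the n-coefficient: p = 6p - 6 ⇒ p = \frac{6}{5}.
Matching constants: q = -6p + 6q + 2 ⇒ q = \frac{26}{25}.
General: x(n) = A·(6)^n + \frac{6 n}{5} + \frac{26}{25}.
Apply x(0) = -6: A + \frac{26}{25} = -6 ⇒ A = - \frac{176}{25}.
So x(n) = - \frac{176 \cdot 6^{n}}{25} + \frac{6 n}{5} + \frac{26}{25}.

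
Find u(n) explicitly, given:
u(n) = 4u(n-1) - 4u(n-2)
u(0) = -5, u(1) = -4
Characteristic equation: x² - 4x + 4 = 0, which is (x - (2))².
Repeated root r = 2.
General solution: u(n) = (A + Bn)·(2)^n.
From u(0) = -5: A = -5.
From u(1) = -4: (A + B)·(2) = -4 ⇒ B = 3.
So u(n) = \left(3 n - 5\right) \cdot (2)^n.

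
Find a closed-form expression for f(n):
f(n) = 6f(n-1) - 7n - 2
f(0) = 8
First-order linear with linear forcing.
Homogeneous solution: f_h(n) = A·(6)^n.
Try particular f_p(n) = pn + q. Substituting:
  pn + q = 6(p(n-1) + q) - 7n - 2.
Matching the n-coefficient: p = 6p - 7 ⇒ p = \frac{7}{5}.
Matching constants: q = -6p + 6q - 2 ⇒ q = \frac{52}{25}.
General: f(n) = A·(6)^n + \frac{7 n}{5} + \frac{52}{25}.
Apply f(0) = 8: A + \frac{52}{25} = 8 ⇒ A = \frac{148}{25}.
So f(n) = \frac{148 \cdot 6^{n}}{25} + \frac{7 n}{5} + \frac{52}{25}.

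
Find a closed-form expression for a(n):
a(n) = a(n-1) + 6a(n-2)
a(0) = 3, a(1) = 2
Characteristic equation: x² - x - 6 = 0, which factors as (x - (3))(x - (-2)) = 0.
Roots r₁ = 3, r₂ = -2 (distinct).
General solution: a(n) = A·(3)^n + B·(-2)^n.
From a(0) = 3: A + B = 3.
From a(1) = 2: 3A - 2B = 2.
Solving: A = \frac{8}{5}, B = \frac{7}{5}.
So a(n) = \frac{7 \left(-2\right)^{n}}{5} + \frac{8 \cdot 3^{n}}{5}.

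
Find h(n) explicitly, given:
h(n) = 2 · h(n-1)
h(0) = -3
Pure geometric recurrence with ratio 2.
By induction h(n) = h(0) · (2)^n = - 3 \cdot 2^{n}.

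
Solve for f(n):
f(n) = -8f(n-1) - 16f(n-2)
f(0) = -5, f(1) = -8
Characteristic equation: x² + 8x + 16 = 0, which is (x - (-4))².
Repeated root r = -4.
General solution: f(n) = (A + Bn)·(-4)^n.
From f(0) = -5: A = -5.
From f(1) = -8: (A + B)·(-4) = -8 ⇒ B = 7.
So f(n) = \left(7 n - 5\right) \cdot (-4)^n.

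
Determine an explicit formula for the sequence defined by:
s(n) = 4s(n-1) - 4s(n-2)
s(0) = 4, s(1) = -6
Characteristic equation: x² - 4x + 4 = 0, which is (x - (2))².
Repeated root r = 2.
General solution: s(n) = (A + Bn)·(2)^n.
From s(0) = 4: A = 4.
From s(1) = -6: (A + B)·(2) = -6 ⇒ B = -7.
So s(n) = \left(4 - 7 n\right) \cdot (2)^n.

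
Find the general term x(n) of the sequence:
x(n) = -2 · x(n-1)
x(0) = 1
Pure geometric recurrence with ratio -2.
By induction x(n) = x(0) · (-2)^n = \left(-2\right)^{n}.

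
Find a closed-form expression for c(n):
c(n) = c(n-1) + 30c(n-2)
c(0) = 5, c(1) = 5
Characteristic equation: x² - x - 30 = 0, which factors as (x - (6))(x - (-5)) = 0.
Roots r₁ = 6, r₂ = -5 (distinct).
General solution: c(n) = A·(6)^n + B·(-5)^n.
From c(0) = 5: A + B = 5.
From c(1) = 5: 6A - 5B = 5.
Solving: A = \frac{30}{11}, B = \frac{25}{11}.
So c(n) = \frac{25 \left(-5\right)^{n}}{11} + \frac{30 \cdot 6^{n}}{11}.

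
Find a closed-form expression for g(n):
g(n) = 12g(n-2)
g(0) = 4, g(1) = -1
Characteristic equation: x² - 12 = 0.
Discriminant Δ = (0)² + 4·(12) = 48.
Roots r₁,₂ = (0 ± √48)/2, so r₁ = 2 \sqrt{3}, r₂ = - 2 \sqrt{3}.
General solution: g(n) = A·r₁^n + B·r₂^n.
From the initial conditions, A + B = 4 and r₁A + r₂B = -1.
Since r₁ - r₂ = √48: A = (-1 - (4)r₂)/√48 = 2 - \frac{\sqrt{3}}{12}, and B = 4 - A = \frac{\sqrt{3}}{12} + 2.
So g(n) = \left(2 - \frac{\sqrt{3}}{12}\right)\left(2 \sqrt{3}\right)^n + \left(\frac{\sqrt{3}}{12} + 2\right)\left(- 2 \sqrt{3}\right)^n.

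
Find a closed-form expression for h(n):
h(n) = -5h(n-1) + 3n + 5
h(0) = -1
First-order linear with linear forcing.
Homogeneous solution: h_h(n) = A·(-5)^n.
Try particular h_p(n) = pn + q. Substituting:
  pn + q = -5(p(n-1) + q) + 3n + 5.
Matching the n-coefficient: p = -5p + 3 ⇒ p = \frac{1}{2}.
Matching constants: q = 5p - 5q + 5 ⇒ q = \frac{5}{4}.
General: h(n) = A·(-5)^n + \frac{n}{2} + \frac{5}{4}.
Apply h(0) = -1: A + \frac{5}{4} = -1 ⇒ A = - \frac{9}{4}.
So h(n) = - \frac{9 \left(-5\right)^{n}}{4} + \frac{n}{2} + \frac{5}{4}.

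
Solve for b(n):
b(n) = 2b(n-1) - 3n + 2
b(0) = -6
First-order linear with linear forcing.
Homogeneous solution: b_h(n) = A·(2)^n.
Try particular b_p(n) = pn + q. Substituting:
  pn + q = 2(p(n-1) + q) - 3n + 2.
Matching the n-coefficient: p = 2p - 3 ⇒ p = 3.
Matching constants: q = -2p + 2q + 2 ⇒ q = 4.
General: b(n) = A·(2)^n + 3 n + 4.
Apply b(0) = -6: A + 4 = -6 ⇒ A = -10.
So b(n) = - 10 \cdot 2^{n} + 3 n + 4.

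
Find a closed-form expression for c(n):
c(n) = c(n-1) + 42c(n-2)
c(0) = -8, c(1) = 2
Characteristic equation: x² - x - 42 = 0, which factors as (x - (-6))(x - (7)) = 0.
Roots r₁ = -6, r₂ = 7 (distinct).
General solution: c(n) = A·(-6)^n + B·(7)^n.
From c(0) = -8: A + B = -8.
From c(1) = 2: -6A + 7B = 2.
Solving: A = - \frac{58}{13}, B = - \frac{46}{13}.
So c(n) = - \frac{58 \left(-6\right)^{n}}{13} - \frac{46 \cdot 7^{n}}{13}.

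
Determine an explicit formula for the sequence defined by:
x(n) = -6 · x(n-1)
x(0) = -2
Pure geometric recurrence with ratio -6.
By induction x(n) = x(0) · (-6)^n = - 2 \left(-6\right)^{n}.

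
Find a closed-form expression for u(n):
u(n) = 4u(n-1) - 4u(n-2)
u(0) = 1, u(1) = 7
Characteristic equation: x² - 4x + 4 = 0, which is (x - (2))².
Repeated root r = 2.
General solution: u(n) = (A + Bn)·(2)^n.
From u(0) = 1: A = 1.
From u(1) = 7: (A + B)·(2) = 7 ⇒ B = \frac{5}{2}.
So u(n) = \left(\frac{5 n}{2} + 1\right) \cdot (2)^n.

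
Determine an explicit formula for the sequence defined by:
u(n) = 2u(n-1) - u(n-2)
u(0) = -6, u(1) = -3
Characteristic equation: x² - 2x + 1 = 0, which is (x - (1))².
Repeated root r = 1.
General solution: u(n) = (A + Bn)·(1)^n.
From u(0) = -6: A = -6.
From u(1) = -3: (A + B)·(1) = -3 ⇒ B = 3.
So u(n) = \left(3 n - 6\right) \cdot (1)^n.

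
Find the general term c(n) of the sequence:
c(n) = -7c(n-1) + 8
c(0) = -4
First-order linear non-homogeneous.
Homogeneous solution: c_h(n) = A·(-7)^n.
Try constant particular solution c_p = K: K = -7K + 8 ⇒ K = 1.
General: c(n) = A·(-7)^n + 1.
Apply c(0) = -4: A + 1 = -4 ⇒ A = -5.
So c(n) = 1 - 5 \left(-7\right)^{n}.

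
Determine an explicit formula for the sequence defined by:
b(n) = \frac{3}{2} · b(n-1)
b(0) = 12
Pure geometric recurrence with ratio \frac{3}{2}.
By induction b(n) = b(0) · (\frac{3}{2})^n = 12 \left(\frac{3}{2}\right)^{n}.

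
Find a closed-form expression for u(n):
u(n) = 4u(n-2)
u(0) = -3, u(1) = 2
Characteristic equation: x² - 4 = 0, which factors as (x - (-2))(x - (2)) = 0.
Roots r₁ = -2, r₂ = 2 (distinct).
General solution: u(n) = A·(-2)^n + B·(2)^n.
From u(0) = -3: A + B = -3.
From u(1) = 2: -2A + 2B = 2.
Solving: A = -2, B = -1.
So u(n) = - 2 \left(-2\right)^{n} - 2^{n}.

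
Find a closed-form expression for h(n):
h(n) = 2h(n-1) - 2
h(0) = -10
First-order linear non-homogeneous.
Homogeneous solution: h_h(n) = A·(2)^n.
Try constant particular solution h_p = K: K = 2K - 2 ⇒ K = 2.
General: h(n) = A·(2)^n + 2.
Apply h(0) = -10: A + 2 = -10 ⇒ A = -12.
So h(n) = 2 - 12 \cdot 2^{n}.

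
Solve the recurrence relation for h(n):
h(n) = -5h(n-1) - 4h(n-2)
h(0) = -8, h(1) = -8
Characteristic equation: x² + 5x + 4 = 0, which factors as (x - (-4))(x - (-1)) = 0.
Roots r₁ = -4, r₂ = -1 (distinct).
General solution: h(n) = A·(-4)^n + B·(-1)^n.
From h(0) = -8: A + B = -8.
From h(1) = -8: -4A - B = -8.
Solving: A = \frac{16}{3}, B = - \frac{40}{3}.
So h(n) = - \frac{40 \left(-1\right)^{n}}{3} + \frac{16 \left(-4\right)^{n}}{3}.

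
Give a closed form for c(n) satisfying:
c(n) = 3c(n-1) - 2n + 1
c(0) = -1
First-order linear with linear forcing.
Homogeneous solution: c_h(n) = A·(3)^n.
Try particular c_p(n) = pn + q. Substituting:
  pn + q = 3(p(n-1) + q) - 2n + 1.
Matching the n-coefficient: p = 3p - 2 ⇒ p = 1.
Matching constants: q = -3p + 3q + 1 ⇒ q = 1.
General: c(n) = A·(3)^n + n + 1.
Apply c(0) = -1: A + 1 = -1 ⇒ A = -2.
So c(n) = - 2 \cdot 3^{n} + n + 1.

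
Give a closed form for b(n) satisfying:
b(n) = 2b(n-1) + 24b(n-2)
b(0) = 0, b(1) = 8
Characteristic equation: x² - 2x - 24 = 0, which factors as (x - (6))(x - (-4)) = 0.
Roots r₁ = 6, r₂ = -4 (distinct).
General solution: b(n) = A·(6)^n + B·(-4)^n.
From b(0) = 0: A + B = 0.
From b(1) = 8: 6A - 4B = 8.
Solving: A = \frac{4}{5}, B = - \frac{4}{5}.
So b(n) = - \frac{4 \left(-4\right)^{n}}{5} + \frac{4 \cdot 6^{n}}{5}.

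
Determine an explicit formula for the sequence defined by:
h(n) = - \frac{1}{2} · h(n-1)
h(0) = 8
Pure geometric recurrence with ratio - \frac{1}{2}.
By induction h(n) = h(0) · (- \frac{1}{2})^n = 8 \left(- \frac{1}{2}\right)^{n}.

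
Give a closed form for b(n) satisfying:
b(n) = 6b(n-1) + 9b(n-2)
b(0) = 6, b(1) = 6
Characteristic equation: x² - 6x - 9 = 0.
Discriminant Δ = (6)² + 4·(9) = 72.
Roots r₁,₂ = (6 ± √72)/2, so r₁ = 3 + 3 \sqrt{2}, r₂ = 3 - 3 \sqrt{2}.
General solution: b(n) = A·r₁^n + B·r₂^n.
From the initial conditions, A + B = 6 and r₁A + r₂B = 6.
Since r₁ - r₂ = √72: A = (6 - (6)r₂)/√72 = 3 - \sqrt{2}, and B = 6 - A = \sqrt{2} + 3.
So b(n) = \left(3 - \sqrt{2}\right)\left(3 + 3 \sqrt{2}\right)^n + \left(\sqrt{2} + 3\right)\left(3 - 3 \sqrt{2}\right)^n.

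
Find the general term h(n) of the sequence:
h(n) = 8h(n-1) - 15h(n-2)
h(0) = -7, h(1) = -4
Characteristic equation: x² - 8x + 15 = 0, which factors as (x - (3))(x - (5)) = 0.
Roots r₁ = 3, r₂ = 5 (distinct).
General solution: h(n) = A·(3)^n + B·(5)^n.
From h(0) = -7: A + B = -7.
From h(1) = -4: 3A + 5B = -4.
Solving: A = - \frac{31}{2}, B = \frac{17}{2}.
So h(n) = - \frac{31 \cdot 3^{n}}{2} + \frac{17 \cdot 5^{n}}{2}.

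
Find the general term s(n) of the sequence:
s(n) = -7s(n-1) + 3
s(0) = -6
First-order linear non-homogeneous.
Homogeneous solution: s_h(n) = A·(-7)^n.
Try constant particular solution s_p = K: K = -7K + 3 ⇒ K = \frac{3}{8}.
General: s(n) = A·(-7)^n + \frac{3}{8}.
Apply s(0) = -6: A + \frac{3}{8} = -6 ⇒ A = - \frac{51}{8}.
So s(n) = \frac{3}{8} - \frac{51 \left(-7\right)^{n}}{8}.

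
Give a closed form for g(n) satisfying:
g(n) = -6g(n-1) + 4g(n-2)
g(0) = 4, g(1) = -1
Characteristic equation: x² + 6x - 4 = 0.
Discriminant Δ = (-6)² + 4·(4) = 52.
Roots r₁,₂ = (-6 ± √52)/2, so r₁ = -3 + \sqrt{13}, r₂ = - \sqrt{13} - 3.
General solution: g(n) = A·r₁^n + B·r₂^n.
From the initial conditions, A + B = 4 and r₁A + r₂B = -1.
Since r₁ - r₂ = √52: A = (-1 - (4)r₂)/√52 = \frac{11 \sqrt{13}}{26} + 2, and B = 4 - A = 2 - \frac{11 \sqrt{13}}{26}.
So g(n) = \left(\frac{11 \sqrt{13}}{26} + 2\right)\left(-3 + \sqrt{13}\right)^n + \left(2 - \frac{11 \sqrt{13}}{26}\right)\left(- \sqrt{13} - 3\right)^n.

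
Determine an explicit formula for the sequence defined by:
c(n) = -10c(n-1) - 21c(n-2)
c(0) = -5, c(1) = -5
Characteristic equation: x² + 10x + 21 = 0, which factors as (x - (-3))(x - (-7)) = 0.
Roots r₁ = -3, r₂ = -7 (distinct).
General solution: c(n) = A·(-3)^n + B·(-7)^n.
From c(0) = -5: A + B = -5.
From c(1) = -5: -3A - 7B = -5.
Solving: A = -10, B = 5.
So c(n) = - 10 \left(-3\right)^{n} + 5 \left(-7\right)^{n}.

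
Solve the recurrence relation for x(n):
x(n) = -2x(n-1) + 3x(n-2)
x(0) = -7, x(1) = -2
Characteristic equation: x² + 2x - 3 = 0, which factors as (x - (1))(x - (-3)) = 0.
Roots r₁ = 1, r₂ = -3 (distinct).
General solution: x(n) = A·(1)^n + B·(-3)^n.
From x(0) = -7: A + B = -7.
From x(1) = -2: A - 3B = -2.
Solving: A = - \frac{23}{4}, B = - \frac{5}{4}.
So x(n) = - \frac{5 \left(-3\right)^{n}}{4} - \frac{23}{4}.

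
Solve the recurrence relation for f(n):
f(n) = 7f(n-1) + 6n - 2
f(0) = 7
First-order linear with linear forcing.
Homogeneous solution: f_h(n) = A·(7)^n.
Try particular f_p(n) = pn + q. Substituting:
  pn + q = 7(p(n-1) + q) + 6n - 2.
Matching the n-coefficient: p = 7p + 6 ⇒ p = -1.
Matching constants: q = -7p + 7q - 2 ⇒ q = - \frac{5}{6}.
General: f(n) = A·(7)^n - n - \frac{5}{6}.
Apply f(0) = 7: A - \frac{5}{6} = 7 ⇒ A = \frac{47}{6}.
So f(n) = \frac{47 \cdot 7^{n}}{6} - n - \frac{5}{6}.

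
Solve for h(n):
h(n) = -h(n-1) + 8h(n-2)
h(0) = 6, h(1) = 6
Characteristic equation: x² + x - 8 = 0.
Discriminant Δ = (-1)² + 4·(8) = 33.
Roots r₁,₂ = (-1 ± √33)/2, so r₁ = - \frac{1}{2} + \frac{\sqrt{33}}{2}, r₂ = - \frac{\sqrt{33}}{2} - \frac{1}{2}.
General solution: h(n) = A·r₁^n + B·r₂^n.
From the initial conditions, A + B = 6 and r₁A + r₂B = 6.
Since r₁ - r₂ = √33: A = (6 - (6)r₂)/√33 = \frac{3 \sqrt{33}}{11} + 3, and B = 6 - A = 3 - \frac{3 \sqrt{33}}{11}.
So h(n) = \left(\frac{3 \sqrt{33}}{11} + 3\right)\left(- \frac{1}{2} + \frac{\sqrt{33}}{2}\right)^n + \left(3 - \frac{3 \sqrt{33}}{11}\right)\left(- \frac{\sqrt{33}}{2} - \frac{1}{2}\right)^n.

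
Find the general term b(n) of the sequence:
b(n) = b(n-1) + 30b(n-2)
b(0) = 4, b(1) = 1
Characteristic equation: x² - x - 30 = 0, which factors as (x - (6))(x - (-5)) = 0.
Roots r₁ = 6, r₂ = -5 (distinct).
General solution: b(n) = A·(6)^n + B·(-5)^n.
From b(0) = 4: A + B = 4.
From b(1) = 1: 6A - 5B = 1.
Solving: A = \frac{21}{11}, B = \frac{23}{11}.
So b(n) = \frac{23 \left(-5\right)^{n}}{11} + \frac{21 \cdot 6^{n}}{11}.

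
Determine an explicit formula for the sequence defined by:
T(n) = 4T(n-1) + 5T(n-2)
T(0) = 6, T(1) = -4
Characteristic equation: x² - 4x - 5 = 0, which factors as (x - (5))(x - (-1)) = 0.
Roots r₁ = 5, r₂ = -1 (distinct).
General solution: T(n) = A·(5)^n + B·(-1)^n.
From T(0) = 6: A + B = 6.
From T(1) = -4: 5A - B = -4.
Solving: A = \frac{1}{3}, B = \frac{17}{3}.
So T(n) = \frac{17 \left(-1\right)^{n}}{3} + \frac{5^{n}}{3}.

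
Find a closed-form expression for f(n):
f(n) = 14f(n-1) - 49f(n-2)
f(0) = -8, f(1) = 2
Characteristic equation: x² - 14x + 49 = 0, which is (x - (7))².
Repeated root r = 7.
General solution: f(n) = (A + Bn)·(7)^n.
From f(0) = -8: A = -8.
From f(1) = 2: (A + B)·(7) = 2 ⇒ B = \frac{58}{7}.
So f(n) = \left(\frac{58 n}{7} - 8\right) \cdot (7)^n.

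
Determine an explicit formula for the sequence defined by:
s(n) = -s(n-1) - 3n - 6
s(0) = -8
First-order linear with linear forcing.
Homogeneous solution: s_h(n) = A·(-1)^n.
Try particular s_p(n) = pn + q. Substituting:
  pn + q = -(p(n-1) + q) - 3n - 6.
Matching the n-coefficient: p = -p - 3 ⇒ p = - \frac{3}{2}.
Matching constants: q = p - q - 6 ⇒ q = - \frac{15}{4}.
General: s(n) = A·(-1)^n - \frac{3 n}{2} - \frac{15}{4}.
Apply s(0) = -8: A - \frac{15}{4} = -8 ⇒ A = - \frac{17}{4}.
So s(n) = - \frac{17 \left(-1\right)^{n}}{4} - \frac{3 n}{2} - \frac{15}{4}.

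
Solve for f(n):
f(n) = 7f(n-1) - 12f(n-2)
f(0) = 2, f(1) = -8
Characteristic equation: x² - 7x + 12 = 0, which factors as (x - (4))(x - (3)) = 0.
Roots r₁ = 4, r₂ = 3 (distinct).
General solution: f(n) = A·(4)^n + B·(3)^n.
From f(0) = 2: A + B = 2.
From f(1) = -8: 4A + 3B = -8.
Solving: A = -14, B = 16.
So f(n) = 16 \cdot 3^{n} - 14 \cdot 4^{n}.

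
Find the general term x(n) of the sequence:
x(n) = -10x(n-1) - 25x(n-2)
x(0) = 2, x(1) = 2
Characteristic equation: x² + 10x + 25 = 0, which is (x - (-5))².
Repeated root r = -5.
General solution: x(n) = (A + Bn)·(-5)^n.
From x(0) = 2: A = 2.
From x(1) = 2: (A + B)·(-5) = 2 ⇒ B = - \frac{12}{5}.
So x(n) = \left(2 - \frac{12 n}{5}\right) \cdot (-5)^n.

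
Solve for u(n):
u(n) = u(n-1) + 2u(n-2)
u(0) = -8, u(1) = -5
Characteristic equation: x² - x - 2 = 0, which factors as (x - (2))(x - (-1)) = 0.
Roots r₁ = 2, r₂ = -1 (distinct).
General solution: u(n) = A·(2)^n + B·(-1)^n.
From u(0) = -8: A + B = -8.
From u(1) = -5: 2A - B = -5.
Solving: A = - \frac{13}{3}, B = - \frac{11}{3}.
So u(n) = - \frac{11 \left(-1\right)^{n}}{3} - \frac{13 \cdot 2^{n}}{3}.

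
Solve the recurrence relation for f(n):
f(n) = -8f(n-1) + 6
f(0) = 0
First-order linear non-homogeneous.
Homogeneous solution: f_h(n) = A·(-8)^n.
Try constant particular solution f_p = K: K = -8K + 6 ⇒ K = \frac{2}{3}.
General: f(n) = A·(-8)^n + \frac{2}{3}.
Apply f(0) = 0: A + \frac{2}{3} = 0 ⇒ A = - \frac{2}{3}.
So f(n) = \frac{2}{3} - \frac{2 \left(-8\right)^{n}}{3}.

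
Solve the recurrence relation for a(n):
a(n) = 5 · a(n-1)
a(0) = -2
Pure geometric recurrence with ratio 5.
By induction a(n) = a(0) · (5)^n = - 2 \cdot 5^{n}.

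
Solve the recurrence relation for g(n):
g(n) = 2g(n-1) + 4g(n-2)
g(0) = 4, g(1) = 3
Characteristic equation: x² - 2x - 4 = 0.
Discriminant Δ = (2)² + 4·(4) = 20.
Roots r₁,₂ = (2 ± √20)/2, so r₁ = 1 + \sqrt{5}, r₂ = 1 - \sqrt{5}.
General solution: g(n) = A·r₁^n + B·r₂^n.
From the initial conditions, A + B = 4 and r₁A + r₂B = 3.
Since r₁ - r₂ = √20: A = (3 - (4)r₂)/√20 = 2 - \frac{\sqrt{5}}{10}, and B = 4 - A = \frac{\sqrt{5}}{10} + 2.
So g(n) = \left(2 - \frac{\sqrt{5}}{10}\right)\left(1 + \sqrt{5}\right)^n + \left(\frac{\sqrt{5}}{10} + 2\right)\left(1 - \sqrt{5}\right)^n.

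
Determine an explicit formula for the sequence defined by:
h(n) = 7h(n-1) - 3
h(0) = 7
First-order linear non-homogeneous.
Homogeneous solution: h_h(n) = A·(7)^n.
Try constant particular solution h_p = K: K = 7K - 3 ⇒ K = \frac{1}{2}.
General: h(n) = A·(7)^n + \frac{1}{2}.
Apply h(0) = 7: A + \frac{1}{2} = 7 ⇒ A = \frac{13}{2}.
So h(n) = \frac{13 \cdot 7^{n}}{2} + \frac{1}{2}.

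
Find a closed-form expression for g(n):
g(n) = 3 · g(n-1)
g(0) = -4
Pure geometric recurrence with ratio 3.
By induction g(n) = g(0) · (3)^n = - 4 \cdot 3^{n}.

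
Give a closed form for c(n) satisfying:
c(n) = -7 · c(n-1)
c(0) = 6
Pure geometric recurrence with ratio -7.
By induction c(n) = c(0) · (-7)^n = 6 \left(-7\right)^{n}.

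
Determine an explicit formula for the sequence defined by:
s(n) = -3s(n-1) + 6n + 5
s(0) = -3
First-order linear with linear forcing.
Homogeneous solution: s_h(n) = A·(-3)^n.
Try particular s_p(n) = pn + q. Substituting:
  pn + q = -3(p(n-1) + q) + 6n + 5.
Matching the n-coefficient: p = -3p + 6 ⇒ p = \frac{3}{2}.
Matching constants: q = 3p - 3q + 5 ⇒ q = \frac{19}{8}.
General: s(n) = A·(-3)^n + \frac{3 n}{2} + \frac{19}{8}.
Apply s(0) = -3: A + \frac{19}{8} = -3 ⇒ A = - \frac{43}{8}.
So s(n) = - \frac{43 \left(-3\right)^{n}}{8} + \frac{3 n}{2} + \frac{19}{8}.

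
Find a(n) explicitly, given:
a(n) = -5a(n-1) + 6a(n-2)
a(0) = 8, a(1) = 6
Characteristic equation: x² + 5x - 6 = 0, which factors as (x - (1))(x - (-6)) = 0.
Roots r₁ = 1, r₂ = -6 (distinct).
General solution: a(n) = A·(1)^n + B·(-6)^n.
From a(0) = 8: A + B = 8.
From a(1) = 6: A - 6B = 6.
Solving: A = \frac{54}{7}, B = \frac{2}{7}.
So a(n) = \frac{2 \left(-6\right)^{n}}{7} + \frac{54}{7}.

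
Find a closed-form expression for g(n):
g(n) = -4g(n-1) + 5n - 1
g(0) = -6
First-order linear with linear forcing.
Homogeneous solution: g_h(n) = A·(-4)^n.
Try particular g_p(n) = pn + q. Substituting:
  pn + q = -4(p(n-1) + q) + 5n - 1.
Matching the n-coefficient: p = -4p + 5 ⇒ p = 1.
Matching constants: q = 4p - 4q - 1 ⇒ q = \frac{3}{5}.
General: g(n) = A·(-4)^n + n + \frac{3}{5}.
Apply g(0) = -6: A + \frac{3}{5} = -6 ⇒ A = - \frac{33}{5}.
So g(n) = - \frac{33 \left(-4\right)^{n}}{5} + n + \frac{3}{5}.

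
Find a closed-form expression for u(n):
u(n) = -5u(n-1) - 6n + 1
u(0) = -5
First-order linear with linear forcing.
Homogeneous solution: u_h(n) = A·(-5)^n.
Try particular u_p(n) = pn + q. Substituting:
  pn + q = -5(p(n-1) + q) - 6n + 1.
Matching the n-coefficient: p = -5p - 6 ⇒ p = -1.
Matching constants: q = 5p - 5q + 1 ⇒ q = - \frac{2}{3}.
General: u(n) = A·(-5)^n - n - \frac{2}{3}.
Apply u(0) = -5: A - \frac{2}{3} = -5 ⇒ A = - \frac{13}{3}.
So u(n) = - \frac{13 \left(-5\right)^{n}}{3} - n - \frac{2}{3}.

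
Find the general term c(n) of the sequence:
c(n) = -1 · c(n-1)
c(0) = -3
Pure geometric recurrence with ratio -1.
By induction c(n) = c(0) · (-1)^n = - 3 \left(-1\right)^{n}.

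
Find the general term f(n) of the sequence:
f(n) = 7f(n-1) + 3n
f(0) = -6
First-order linear with linear forcing.
Homogeneous solution: f_h(n) = A·(7)^n.
Try particular f_p(n) = pn + q. Substituting:
  pn + q = 7(p(n-1) + q) + 3n.
Matching the n-coefficient: p = 7p + 3 ⇒ p = - \frac{1}{2}.
Matching constants: q = -7p + 7q ⇒ q = - \frac{7}{12}.
General: f(n) = A·(7)^n - \frac{n}{2} - \frac{7}{12}.
Apply f(0) = -6: A - \frac{7}{12} = -6 ⇒ A = - \frac{65}{12}.
So f(n) = - \frac{65 \cdot 7^{n}}{12} - \frac{n}{2} - \frac{7}{12}.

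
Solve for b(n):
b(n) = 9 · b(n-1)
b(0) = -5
Pure geometric recurrence with ratio 9.
By induction b(n) = b(0) · (9)^n = - 5 \cdot 9^{n}.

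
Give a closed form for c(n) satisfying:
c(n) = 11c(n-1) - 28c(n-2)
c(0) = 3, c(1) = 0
Characteristic equation: x² - 11x + 28 = 0, which factors as (x - (4))(x - (7)) = 0.
Roots r₁ = 4, r₂ = 7 (distinct).
General solution: c(n) = A·(4)^n + B·(7)^n.
From c(0) = 3: A + B = 3.
From c(1) = 0: 4A + 7B = 0.
Solving: A = 7, B = -4.
So c(n) = 7 \cdot 4^{n} - 4 \cdot 7^{n}.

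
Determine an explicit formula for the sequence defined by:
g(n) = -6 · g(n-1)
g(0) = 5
Pure geometric recurrence with ratio -6.
By induction g(n) = g(0) · (-6)^n = 5 \left(-6\right)^{n}.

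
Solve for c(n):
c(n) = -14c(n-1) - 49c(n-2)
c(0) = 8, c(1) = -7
Characteristic equation: x² + 14x + 49 = 0, which is (x - (-7))².
Repeated root r = -7.
General solution: c(n) = (A + Bn)·(-7)^n.
From c(0) = 8: A = 8.
From c(1) = -7: (A + B)·(-7) = -7 ⇒ B = -7.
So c(n) = \left(8 - 7 n\right) \cdot (-7)^n.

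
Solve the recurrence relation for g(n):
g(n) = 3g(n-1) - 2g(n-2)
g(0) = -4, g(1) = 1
Characteristic equation: x² - 3x + 2 = 0, which factors as (x - (2))(x - (1)) = 0.
Roots r₁ = 2, r₂ = 1 (distinct).
General solution: g(n) = A·(2)^n + B·(1)^n.
From g(0) = -4: A + B = -4.
From g(1) = 1: 2A + B = 1.
Solving: A = 5, B = -9.
So g(n) = 5 \cdot 2^{n} - 9.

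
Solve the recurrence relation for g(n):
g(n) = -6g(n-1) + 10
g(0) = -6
First-order linear non-homogeneous.
Homogeneous solution: g_h(n) = A·(-6)^n.
Try constant particular solution g_p = K: K = -6K + 10 ⇒ K = \frac{10}{7}.
General: g(n) = A·(-6)^n + \frac{10}{7}.
Apply g(0) = -6: A + \frac{10}{7} = -6 ⇒ A = - \frac{52}{7}.
So g(n) = \frac{10}{7} - \frac{52 \left(-6\right)^{n}}{7}.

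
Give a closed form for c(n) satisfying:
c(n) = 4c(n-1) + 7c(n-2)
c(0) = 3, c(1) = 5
Characteristic equation: x² - 4x - 7 = 0.
Discriminant Δ = (4)² + 4·(7) = 44.
Roots r₁,₂ = (4 ± √44)/2, so r₁ = 2 + \sqrt{11}, r₂ = 2 - \sqrt{11}.
General solution: c(n) = A·r₁^n + B·r₂^n.
From the initial conditions, A + B = 3 and r₁A + r₂B = 5.
Since r₁ - r₂ = √44: A = (5 - (3)r₂)/√44 = \frac{3}{2} - \frac{\sqrt{11}}{22}, and B = 3 - A = \frac{\sqrt{11}}{22} + \frac{3}{2}.
So c(n) = \left(\frac{3}{2} - \frac{\sqrt{11}}{22}\right)\left(2 + \sqrt{11}\right)^n + \left(\frac{\sqrt{11}}{22} + \frac{3}{2}\right)\left(2 - \sqrt{11}\right)^n.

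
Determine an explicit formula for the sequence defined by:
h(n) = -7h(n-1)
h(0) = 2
This is a homogeneous first-order recurrence with ratio -7.
By induction h(n) = h(0) · (-7)^n = 2 \left(-7\right)^{n}.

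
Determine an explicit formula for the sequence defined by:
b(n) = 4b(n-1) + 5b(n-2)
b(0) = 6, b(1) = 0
Characteristic equation: x² - 4x - 5 = 0, which factors as (x - (-1))(x - (5)) = 0.
Roots r₁ = -1, r₂ = 5 (distinct).
General solution: b(n) = A·(-1)^n + B·(5)^n.
From b(0) = 6: A + B = 6.
From b(1) = 0: -A + 5B = 0.
Solving: A = 5, B = 1.
So b(n) = 5 \left(-1\right)^{n} + 5^{n}.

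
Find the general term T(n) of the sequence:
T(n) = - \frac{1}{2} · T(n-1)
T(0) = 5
Pure geometric recurrence with ratio - \frac{1}{2}.
By induction T(n) = T(0) · (- \frac{1}{2})^n = 5 \left(- \frac{1}{2}\right)^{n}.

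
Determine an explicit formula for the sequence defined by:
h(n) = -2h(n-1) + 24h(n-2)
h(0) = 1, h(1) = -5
Characteristic equation: x² + 2x - 24 = 0, which factors as (x - (-6))(x - (4)) = 0.
Roots r₁ = -6, r₂ = 4 (distinct).
General solution: h(n) = A·(-6)^n + B·(4)^n.
From h(0) = 1: A + B = 1.
From h(1) = -5: -6A + 4B = -5.
Solving: A = \frac{9}{10}, B = \frac{1}{10}.
So h(n) = \frac{9 \left(-6\right)^{n}}{10} + \frac{4^{n}}{10}.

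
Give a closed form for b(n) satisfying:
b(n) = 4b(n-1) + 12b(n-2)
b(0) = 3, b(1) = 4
Characteristic equation: x² - 4x - 12 = 0, which factors as (x - (-2))(x - (6)) = 0.
Roots r₁ = -2, r₂ = 6 (distinct).
General solution: b(n) = A·(-2)^n + B·(6)^n.
From b(0) = 3: A + B = 3.
From b(1) = 4: -2A + 6B = 4.
Solving: A = \frac{7}{4}, B = \frac{5}{4}.
So b(n) = \frac{7 \left(-2\right)^{n}}{4} + \frac{5 \cdot 6^{n}}{4}.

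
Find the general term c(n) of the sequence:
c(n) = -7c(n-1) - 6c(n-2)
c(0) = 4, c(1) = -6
Characteristic equation: x² + 7x + 6 = 0, which factors as (x - (-1))(x - (-6)) = 0.
Roots r₁ = -1, r₂ = -6 (distinct).
General solution: c(n) = A·(-1)^n + B·(-6)^n.
From c(0) = 4: A + B = 4.
From c(1) = -6: -A - 6B = -6.
Solving: A = \frac{18}{5}, B = \frac{2}{5}.
So c(n) = \frac{18 \left(-1\right)^{n}}{5} + \frac{2 \left(-6\right)^{n}}{5}.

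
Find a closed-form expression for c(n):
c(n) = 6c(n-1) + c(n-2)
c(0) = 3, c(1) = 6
Characteristic equation: x² - 6x - 1 = 0.
Discriminant Δ = (6)² + 4·(1) = 40.
Roots r₁,₂ = (6 ± √40)/2, so r₁ = 3 + \sqrt{10}, r₂ = 3 - \sqrt{10}.
General solution: c(n) = A·r₁^n + B·r₂^n.
From the initial conditions, A + B = 3 and r₁A + r₂B = 6.
Since r₁ - r₂ = √40: A = (6 - (3)r₂)/√40 = \frac{3}{2} - \frac{3 \sqrt{10}}{20}, and B = 3 - A = \frac{3 \sqrt{10}}{20} + \frac{3}{2}.
So c(n) = \left(\frac{3}{2} - \frac{3 \sqrt{10}}{20}\right)\left(3 + \sqrt{10}\right)^n + \left(\frac{3 \sqrt{10}}{20} + \frac{3}{2}\right)\left(3 - \sqrt{10}\right)^n.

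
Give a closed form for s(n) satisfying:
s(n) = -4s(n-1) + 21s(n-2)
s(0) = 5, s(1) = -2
Characteristic equation: x² + 4x - 21 = 0, which factors as (x - (3))(x - (-7)) = 0.
Roots r₁ = 3, r₂ = -7 (distinct).
General solution: s(n) = A·(3)^n + B·(-7)^n.
From s(0) = 5: A + B = 5.
From s(1) = -2: 3A - 7B = -2.
Solving: A = \frac{33}{10}, B = \frac{17}{10}.
So s(n) = \frac{17 \left(-7\right)^{n}}{10} + \frac{33 \cdot 3^{n}}{10}.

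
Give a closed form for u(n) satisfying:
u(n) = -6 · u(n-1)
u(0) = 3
Pure geometric recurrence with ratio -6.
By induction u(n) = u(0) · (-6)^n = 3 \left(-6\right)^{n}.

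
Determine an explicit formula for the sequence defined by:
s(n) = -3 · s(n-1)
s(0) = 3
Pure geometric recurrence with ratio -3.
By induction s(n) = s(0) · (-3)^n = 3 \left(-3\right)^{n}.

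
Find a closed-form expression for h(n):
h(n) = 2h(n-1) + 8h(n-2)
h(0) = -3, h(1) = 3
Characteristic equation: x² - 2x - 8 = 0, which factors as (x - (4))(x - (-2)) = 0.
Roots r₁ = 4, r₂ = -2 (distinct).
General solution: h(n) = A·(4)^n + B·(-2)^n.
From h(0) = -3: A + B = -3.
From h(1) = 3: 4A - 2B = 3.
Solving: A = - \frac{1}{2}, B = - \frac{5}{2}.
So h(n) = - \frac{5 \left(-2\right)^{n}}{2} - \frac{4^{n}}{2}.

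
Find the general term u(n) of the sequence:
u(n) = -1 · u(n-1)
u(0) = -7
Pure geometric recurrence with ratio -1.
By induction u(n) = u(0) · (-1)^n = - 7 \left(-1\right)^{n}.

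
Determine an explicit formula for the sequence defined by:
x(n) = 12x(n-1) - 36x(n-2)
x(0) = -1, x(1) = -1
Characteristic equation: x² - 12x + 36 = 0, which is (x - (6))².
Repeated root r = 6.
General solution: x(n) = (A + Bn)·(6)^n.
From x(0) = -1: A = -1.
From x(1) = -1: (A + B)·(6) = -1 ⇒ B = \frac{5}{6}.
So x(n) = \left(\frac{5 n}{6} - 1\right) \cdot (6)^n.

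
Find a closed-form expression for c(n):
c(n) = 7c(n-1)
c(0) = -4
This is a homogeneous first-order recurrence with ratio 7.
By induction c(n) = c(0) · (7)^n = - 4 \cdot 7^{n}.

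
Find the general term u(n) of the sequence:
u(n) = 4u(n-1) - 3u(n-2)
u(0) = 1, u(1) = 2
Characteristic equation: x² - 4x + 3 = 0, which factors as (x - (1))(x - (3)) = 0.
Roots r₁ = 1, r₂ = 3 (distinct).
General solution: u(n) = A·(1)^n + B·(3)^n.
From u(0) = 1: A + B = 1.
From u(1) = 2: A + 3B = 2.
Solving: A = \frac{1}{2}, B = \frac{1}{2}.
So u(n) = \frac{3^{n}}{2} + \frac{1}{2}.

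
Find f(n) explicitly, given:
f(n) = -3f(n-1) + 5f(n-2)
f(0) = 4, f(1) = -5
Characteristic equation: x² + 3x - 5 = 0.
Discriminant Δ = (-3)² + 4·(5) = 29.
Roots r₁,₂ = (-3 ± √29)/2, so r₁ = - \frac{3}{2} + \frac{\sqrt{29}}{2}, r₂ = - \frac{\sqrt{29}}{2} - \frac{3}{2}.
General solution: f(n) = A·r₁^n + B·r₂^n.
From the initial conditions, A + B = 4 and r₁A + r₂B = -5.
Since r₁ - r₂ = √29: A = (-5 - (4)r₂)/√29 = \frac{\sqrt{29}}{29} + 2, and B = 4 - A = 2 - \frac{\sqrt{29}}{29}.
So f(n) = \left(\frac{\sqrt{29}}{29} + 2\right)\left(- \frac{3}{2} + \frac{\sqrt{29}}{2}\right)^n + \left(2 - \frac{\sqrt{29}}{29}\right)\left(- \frac{\sqrt{29}}{2} - \frac{3}{2}\right)^n.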